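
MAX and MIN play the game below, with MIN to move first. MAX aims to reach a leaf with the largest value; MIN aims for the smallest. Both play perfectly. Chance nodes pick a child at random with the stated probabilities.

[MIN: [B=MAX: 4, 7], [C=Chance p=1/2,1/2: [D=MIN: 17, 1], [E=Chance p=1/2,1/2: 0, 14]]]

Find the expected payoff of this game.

B (MAX): max(4, 7) = 7
D (MIN): min(17, 1) = 1
E (Chance): 1/2·0 + 1/2·14 = 7
C (Chance): 1/2·1 + 1/2·7 = 4
Root (MIN): min(7, 4) = 4

4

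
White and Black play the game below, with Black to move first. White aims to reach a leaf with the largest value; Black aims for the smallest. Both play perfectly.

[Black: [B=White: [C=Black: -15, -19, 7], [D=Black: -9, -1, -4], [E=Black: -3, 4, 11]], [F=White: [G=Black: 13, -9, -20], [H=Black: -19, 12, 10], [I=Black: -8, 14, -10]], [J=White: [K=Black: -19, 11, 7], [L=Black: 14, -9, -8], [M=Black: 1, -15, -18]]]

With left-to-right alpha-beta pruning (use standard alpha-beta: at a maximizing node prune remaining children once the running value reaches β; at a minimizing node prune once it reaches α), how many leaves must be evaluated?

C [α=-∞,β=+∞]: v=-19
D [α=-19,β=+∞]: v=-9
E [α=-9,β=+∞]: v=-3
B [α=-∞,β=+∞]: v=-3
G [α=-∞,β=-3]: v=-20
H [α=-20,β=-3]: v=-19
I [α=-19,β=-3]: v=-10
F [α=-∞,β=-3]: v=-10
K [α=-∞,β=-10]: v=-19
L [α=-19,β=-10]: v=-9
J [α=-∞,β=-10]: v=-9 after child 2 ≥ β → β-cutoff, skip 1
Root [α=-∞,β=+∞]: v=-10
Leaves evaluated: 24 of 27.

24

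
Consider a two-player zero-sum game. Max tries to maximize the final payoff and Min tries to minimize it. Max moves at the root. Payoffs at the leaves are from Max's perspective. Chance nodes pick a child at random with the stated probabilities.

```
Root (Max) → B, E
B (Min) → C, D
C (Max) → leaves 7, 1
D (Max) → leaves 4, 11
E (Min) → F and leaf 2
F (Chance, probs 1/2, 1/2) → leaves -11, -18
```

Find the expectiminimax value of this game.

7

C (Max): max(7, 1) = 7
D (Max): max(4, 11) = 11
B (Min): min(7, 11) = 7
F (Chance): 1/2·-11 + 1/2·-18 = -14.5
E (Min): min(-14.5, 2) = -14.5
Root (Max): max(7, -14.5) = 7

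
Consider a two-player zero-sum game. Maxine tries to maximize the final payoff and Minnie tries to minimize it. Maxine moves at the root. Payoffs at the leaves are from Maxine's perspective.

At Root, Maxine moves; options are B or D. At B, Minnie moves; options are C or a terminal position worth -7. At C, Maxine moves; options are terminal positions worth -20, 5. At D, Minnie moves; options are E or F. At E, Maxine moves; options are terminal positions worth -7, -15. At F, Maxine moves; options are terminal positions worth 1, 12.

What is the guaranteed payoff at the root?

C (Maxine): max(-20, 5) = 5
B (Minnie): min(5, -7) = -7
E (Maxine): max(-7, -15) = -7
F (Maxine): max(1, 12) = 12
D (Minnie): min(-7, 12) = -7
Root (Maxine): max(-7, -7) = -7

-7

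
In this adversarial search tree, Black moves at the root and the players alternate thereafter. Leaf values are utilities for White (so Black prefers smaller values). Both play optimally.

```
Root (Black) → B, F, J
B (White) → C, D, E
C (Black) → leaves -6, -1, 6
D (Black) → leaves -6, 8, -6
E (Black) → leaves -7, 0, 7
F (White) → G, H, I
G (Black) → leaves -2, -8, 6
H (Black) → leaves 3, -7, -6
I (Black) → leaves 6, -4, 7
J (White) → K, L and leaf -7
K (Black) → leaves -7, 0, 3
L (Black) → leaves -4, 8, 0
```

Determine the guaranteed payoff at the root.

-6

C (Black): min(-6, -1, 6) = -6
D (Black): min(-6, 8, -6) = -6
E (Black): min(-7, 0, 7) = -7
B (White): max(-6, -6, -7) = -6
G (Black): min(-2, -8, 6) = -8
H (Black): min(3, -7, -6) = -7
I (Black): min(6, -4, 7) = -4
F (White): max(-8, -7, -4) = -4
K (Black): min(-7, 0, 3) = -7
L (Black): min(-4, 8, 0) = -4
J (White): max(-7, -4, -7) = -4
Root (Black): min(-6, -4, -4) = -6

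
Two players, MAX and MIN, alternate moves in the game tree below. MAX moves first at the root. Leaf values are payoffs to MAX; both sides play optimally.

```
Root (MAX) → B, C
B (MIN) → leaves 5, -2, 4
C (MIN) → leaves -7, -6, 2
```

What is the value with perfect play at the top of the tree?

-2

B (MIN): min(5, -2, 4) = -2
C (MIN): min(-7, -6, 2) = -7
Root (MAX): max(-2, -7) = -2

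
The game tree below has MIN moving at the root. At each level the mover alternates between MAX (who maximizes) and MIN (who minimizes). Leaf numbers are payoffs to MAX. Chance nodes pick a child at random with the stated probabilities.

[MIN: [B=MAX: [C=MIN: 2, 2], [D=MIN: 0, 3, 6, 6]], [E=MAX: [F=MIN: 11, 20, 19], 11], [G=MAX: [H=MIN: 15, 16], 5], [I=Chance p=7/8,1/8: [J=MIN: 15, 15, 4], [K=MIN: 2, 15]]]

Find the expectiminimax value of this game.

2

C (MIN): min(2, 2) = 2
D (MIN): min(0, 3, 6, 6) = 0
B (MAX): max(2, 0) = 2
F (MIN): min(11, 20, 19) = 11
E (MAX): max(11, 11) = 11
H (MIN): min(15, 16) = 15
G (MAX): max(15, 5) = 15
J (MIN): min(15, 15, 4) = 4
K (MIN): min(2, 15) = 2
I (Chance): 7/8·4 + 1/8·2 = 3.75
Root (MIN): min(2, 11, 15, 3.75) = 2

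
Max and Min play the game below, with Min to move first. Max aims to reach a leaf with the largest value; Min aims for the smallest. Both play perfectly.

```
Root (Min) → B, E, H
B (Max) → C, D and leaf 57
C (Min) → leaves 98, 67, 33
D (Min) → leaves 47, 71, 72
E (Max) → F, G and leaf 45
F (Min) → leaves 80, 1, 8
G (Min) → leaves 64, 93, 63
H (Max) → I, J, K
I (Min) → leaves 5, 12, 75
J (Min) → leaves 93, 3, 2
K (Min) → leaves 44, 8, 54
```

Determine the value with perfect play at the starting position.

C (Min): min(98, 67, 33) = 33
D (Min): min(47, 71, 72) = 47
B (Max): max(33, 47, 57) = 57
F (Min): min(80, 1, 8) = 1
G (Min): min(64, 93, 63) = 63
E (Max): max(1, 63, 45) = 63
I (Min): min(5, 12, 75) = 5
J (Min): min(93, 3, 2) = 2
K (Min): min(44, 8, 54) = 8
H (Max): max(5, 2, 8) = 8
Root (Min): min(57, 63, 8) = 8

8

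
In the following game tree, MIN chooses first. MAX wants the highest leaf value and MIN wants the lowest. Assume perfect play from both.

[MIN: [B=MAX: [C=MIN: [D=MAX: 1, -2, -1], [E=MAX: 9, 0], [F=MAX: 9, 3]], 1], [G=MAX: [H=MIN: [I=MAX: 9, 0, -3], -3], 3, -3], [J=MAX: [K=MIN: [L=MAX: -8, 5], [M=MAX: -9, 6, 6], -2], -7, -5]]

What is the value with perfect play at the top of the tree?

-2

D (MAX): max(1, -2, -1) = 1
E (MAX): max(9, 0) = 9
F (MAX): max(9, 3) = 9
C (MIN): min(1, 9, 9) = 1
B (MAX): max(1, 1) = 1
I (MAX): max(9, 0, -3) = 9
H (MIN): min(9, -3) = -3
G (MAX): max(-3, 3, -3) = 3
L (MAX): max(-8, 5) = 5
M (MAX): max(-9, 6, 6) = 6
K (MIN): min(5, 6, -2) = -2
J (MAX): max(-2, -7, -5) = -2
Root (MIN): min(1, 3, -2) = -2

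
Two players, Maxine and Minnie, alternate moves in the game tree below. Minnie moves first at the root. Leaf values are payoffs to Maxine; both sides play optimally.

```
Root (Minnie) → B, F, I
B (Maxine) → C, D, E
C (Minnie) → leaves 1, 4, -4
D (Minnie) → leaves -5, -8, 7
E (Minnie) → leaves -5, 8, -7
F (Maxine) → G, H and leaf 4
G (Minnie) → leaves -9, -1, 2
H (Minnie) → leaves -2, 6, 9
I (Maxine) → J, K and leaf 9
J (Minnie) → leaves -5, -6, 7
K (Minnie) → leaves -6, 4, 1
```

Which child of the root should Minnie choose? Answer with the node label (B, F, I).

C (Minnie): min(1, 4, -4) = -4
D (Minnie): min(-5, -8, 7) = -8
E (Minnie): min(-5, 8, -7) = -7
B (Maxine): max(-4, -8, -7) = -4
G (Minnie): min(-9, -1, 2) = -9
H (Minnie): min(-2, 6, 9) = -2
F (Maxine): max(-9, -2, 4) = 4
J (Minnie): min(-5, -6, 7) = -6
K (Minnie): min(-6, 4, 1) = -6
I (Maxine): max(-6, -6, 9) = 9
Root (Minnie): min(-4, 4, 9) = -4
Minnie picks the child with the lowest value: B (value -4).

B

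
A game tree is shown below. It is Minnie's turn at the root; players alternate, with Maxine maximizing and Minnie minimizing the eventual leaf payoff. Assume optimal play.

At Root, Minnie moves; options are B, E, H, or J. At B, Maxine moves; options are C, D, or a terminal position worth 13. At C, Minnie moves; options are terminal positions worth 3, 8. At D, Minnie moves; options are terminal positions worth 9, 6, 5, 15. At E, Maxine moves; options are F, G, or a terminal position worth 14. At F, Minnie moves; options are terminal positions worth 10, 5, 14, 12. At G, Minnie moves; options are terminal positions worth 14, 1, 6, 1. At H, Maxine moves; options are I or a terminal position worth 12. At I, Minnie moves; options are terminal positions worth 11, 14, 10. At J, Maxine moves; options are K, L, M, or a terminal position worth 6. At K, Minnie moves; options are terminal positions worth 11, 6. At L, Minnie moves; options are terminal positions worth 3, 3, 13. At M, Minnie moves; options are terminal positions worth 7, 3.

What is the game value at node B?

C: min(3, 8) = 3
D: min(9, 6, 5, 15) = 5
B: max(3, 5, 13) = 13

13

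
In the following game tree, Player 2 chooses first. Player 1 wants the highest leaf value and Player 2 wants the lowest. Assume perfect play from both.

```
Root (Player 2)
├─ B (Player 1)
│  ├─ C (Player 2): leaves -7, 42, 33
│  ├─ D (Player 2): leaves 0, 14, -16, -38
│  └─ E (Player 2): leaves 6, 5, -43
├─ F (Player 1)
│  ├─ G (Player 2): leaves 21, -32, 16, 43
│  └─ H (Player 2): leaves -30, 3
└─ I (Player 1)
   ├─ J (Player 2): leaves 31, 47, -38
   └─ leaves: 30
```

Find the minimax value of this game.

-30

C (Player 2): min(-7, 42, 33) = -7
D (Player 2): min(0, 14, -16, -38) = -38
E (Player 2): min(6, 5, -43) = -43
B (Player 1): max(-7, -38, -43) = -7
G (Player 2): min(21, -32, 16, 43) = -32
H (Player 2): min(-30, 3) = -30
F (Player 1): max(-32, -30) = -30
J (Player 2): min(31, 47, -38) = -38
I (Player 1): max(-38, 30) = 30
Root (Player 2): min(-7, -30, 30) = -30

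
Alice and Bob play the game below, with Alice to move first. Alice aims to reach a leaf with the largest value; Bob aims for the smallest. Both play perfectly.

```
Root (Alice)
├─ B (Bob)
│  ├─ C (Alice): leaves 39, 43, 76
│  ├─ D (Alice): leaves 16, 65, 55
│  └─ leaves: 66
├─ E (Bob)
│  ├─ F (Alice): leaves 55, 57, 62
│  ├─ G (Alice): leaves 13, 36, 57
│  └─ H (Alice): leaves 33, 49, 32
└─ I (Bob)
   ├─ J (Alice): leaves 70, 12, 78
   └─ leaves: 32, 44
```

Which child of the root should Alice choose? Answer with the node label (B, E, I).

B

C (Alice): max(39, 43, 76) = 76
D (Alice): max(16, 65, 55) = 65
B (Bob): min(76, 65, 66) = 65
F (Alice): max(55, 57, 62) = 62
G (Alice): max(13, 36, 57) = 57
H (Alice): max(33, 49, 32) = 49
E (Bob): min(62, 57, 49) = 49
J (Alice): max(70, 12, 78) = 78
I (Bob): min(78, 32, 44) = 32
Root (Alice): max(65, 49, 32) = 65
Alice picks the child with the highest value: B (value 65).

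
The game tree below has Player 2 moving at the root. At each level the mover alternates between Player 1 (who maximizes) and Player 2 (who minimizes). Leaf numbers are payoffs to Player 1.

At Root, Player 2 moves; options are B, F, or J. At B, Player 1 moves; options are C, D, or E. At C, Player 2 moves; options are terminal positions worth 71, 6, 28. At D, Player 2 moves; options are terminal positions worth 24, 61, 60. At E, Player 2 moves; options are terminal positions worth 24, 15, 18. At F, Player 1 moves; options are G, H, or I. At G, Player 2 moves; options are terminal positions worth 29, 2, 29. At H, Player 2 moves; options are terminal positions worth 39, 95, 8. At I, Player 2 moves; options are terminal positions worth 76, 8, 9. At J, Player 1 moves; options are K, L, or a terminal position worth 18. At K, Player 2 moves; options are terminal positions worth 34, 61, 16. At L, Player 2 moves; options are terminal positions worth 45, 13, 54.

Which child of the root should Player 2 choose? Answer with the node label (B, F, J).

F

C (Player 2): min(71, 6, 28) = 6
D (Player 2): min(24, 61, 60) = 24
E (Player 2): min(24, 15, 18) = 15
B (Player 1): max(6, 24, 15) = 24
G (Player 2): min(29, 2, 29) = 2
H (Player 2): min(39, 95, 8) = 8
I (Player 2): min(76, 8, 9) = 8
F (Player 1): max(2, 8, 8) = 8
K (Player 2): min(34, 61, 16) = 16
L (Player 2): min(45, 13, 54) = 13
J (Player 1): max(16, 13, 18) = 18
Root (Player 2): min(24, 8, 18) = 8
Player 2 picks the child with the lowest value: F (value 8).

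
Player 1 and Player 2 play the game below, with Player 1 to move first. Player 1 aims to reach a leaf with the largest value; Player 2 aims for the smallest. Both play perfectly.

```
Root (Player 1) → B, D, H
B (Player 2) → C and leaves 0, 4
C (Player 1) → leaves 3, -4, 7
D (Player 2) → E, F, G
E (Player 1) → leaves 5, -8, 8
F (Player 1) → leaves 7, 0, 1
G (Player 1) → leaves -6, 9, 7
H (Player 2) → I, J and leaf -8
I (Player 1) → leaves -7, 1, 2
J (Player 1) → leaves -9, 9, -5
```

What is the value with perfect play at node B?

0

C: max(3, -4, 7) = 7
B: min(7, 0, 4) = 0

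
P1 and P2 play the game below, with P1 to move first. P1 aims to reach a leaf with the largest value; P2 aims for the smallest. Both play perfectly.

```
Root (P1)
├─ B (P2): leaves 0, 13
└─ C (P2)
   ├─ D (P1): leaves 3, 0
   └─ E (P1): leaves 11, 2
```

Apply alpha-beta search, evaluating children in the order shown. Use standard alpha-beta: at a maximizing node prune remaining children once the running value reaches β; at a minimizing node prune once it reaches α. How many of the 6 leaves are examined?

5

B [α=-∞,β=+∞]: v=0
D [α=0,β=+∞]: v=3
E [α=0,β=3]: v=11 after child 1 ≥ β → β-cutoff, skip 1
C [α=0,β=+∞]: v=3
Root [α=-∞,β=+∞]: v=3
Leaves evaluated: 5 of 6.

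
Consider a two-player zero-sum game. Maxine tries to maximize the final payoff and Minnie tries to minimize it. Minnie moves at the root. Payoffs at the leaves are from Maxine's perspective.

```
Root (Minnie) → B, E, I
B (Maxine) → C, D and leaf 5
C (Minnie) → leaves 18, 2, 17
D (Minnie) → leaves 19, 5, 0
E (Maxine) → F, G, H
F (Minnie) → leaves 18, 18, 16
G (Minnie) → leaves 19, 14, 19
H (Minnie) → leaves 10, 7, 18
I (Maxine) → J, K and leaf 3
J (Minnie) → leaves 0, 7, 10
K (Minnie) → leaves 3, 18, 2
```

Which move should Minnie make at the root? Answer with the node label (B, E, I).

I

C (Minnie): min(18, 2, 17) = 2
D (Minnie): min(19, 5, 0) = 0
B (Maxine): max(2, 0, 5) = 5
F (Minnie): min(18, 18, 16) = 16
G (Minnie): min(19, 14, 19) = 14
H (Minnie): min(10, 7, 18) = 7
E (Maxine): max(16, 14, 7) = 16
J (Minnie): min(0, 7, 10) = 0
K (Minnie): min(3, 18, 2) = 2
I (Maxine): max(0, 2, 3) = 3
Root (Minnie): min(5, 16, 3) = 3
Minnie picks the child with the lowest value: I (value 3).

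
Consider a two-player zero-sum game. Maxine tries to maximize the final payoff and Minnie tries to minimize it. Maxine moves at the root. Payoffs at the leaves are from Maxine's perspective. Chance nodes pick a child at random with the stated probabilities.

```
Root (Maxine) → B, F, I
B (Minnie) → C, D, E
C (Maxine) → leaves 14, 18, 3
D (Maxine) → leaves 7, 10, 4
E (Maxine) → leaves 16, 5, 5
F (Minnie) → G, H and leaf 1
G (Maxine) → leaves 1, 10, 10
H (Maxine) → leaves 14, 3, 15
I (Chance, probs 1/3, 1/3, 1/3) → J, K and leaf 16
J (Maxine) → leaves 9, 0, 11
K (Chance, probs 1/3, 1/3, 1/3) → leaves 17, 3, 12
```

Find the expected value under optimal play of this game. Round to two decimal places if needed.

C (Maxine): max(14, 18, 3) = 18
D (Maxine): max(7, 10, 4) = 10
E (Maxine): max(16, 5, 5) = 16
B (Minnie): min(18, 10, 16) = 10
G (Maxine): max(1, 10, 10) = 10
H (Maxine): max(14, 3, 15) = 15
F (Minnie): min(10, 15, 1) = 1
J (Maxine): max(9, 0, 11) = 11
K (Chance): 1/3·17 + 1/3·3 + 1/3·12 = 10.67
I (Chance): 1/3·11 + 1/3·10.67 + 1/3·16 = 12.56
Root (Maxine): max(10, 1, 12.56) = 12.56

12.56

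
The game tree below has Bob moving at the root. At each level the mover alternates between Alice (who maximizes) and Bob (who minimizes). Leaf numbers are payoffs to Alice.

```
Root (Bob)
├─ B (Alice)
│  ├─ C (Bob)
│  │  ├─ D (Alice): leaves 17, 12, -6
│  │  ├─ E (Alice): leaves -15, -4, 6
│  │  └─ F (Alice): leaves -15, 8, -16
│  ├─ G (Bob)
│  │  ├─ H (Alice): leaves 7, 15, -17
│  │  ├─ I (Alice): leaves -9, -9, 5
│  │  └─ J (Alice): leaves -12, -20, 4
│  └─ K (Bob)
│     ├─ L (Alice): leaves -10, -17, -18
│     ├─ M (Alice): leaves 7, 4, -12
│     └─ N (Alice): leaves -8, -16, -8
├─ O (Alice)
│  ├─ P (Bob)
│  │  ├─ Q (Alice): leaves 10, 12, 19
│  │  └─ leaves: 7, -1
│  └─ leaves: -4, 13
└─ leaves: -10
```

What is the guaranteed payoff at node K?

-10

L: max(-10, -17, -18) = -10
M: max(7, 4, -12) = 7
N: max(-8, -16, -8) = -8
K: min(-10, 7, -8) = -10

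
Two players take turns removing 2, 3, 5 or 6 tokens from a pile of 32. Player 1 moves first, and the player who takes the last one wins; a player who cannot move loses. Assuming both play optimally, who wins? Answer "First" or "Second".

Compute winning (W) and losing (L) positions by backward induction:
i:   0  1  2  3  4  5  6  7  8  9 10 11 12 13 14 15 16 17 18 19 20 21 22 23 24 25 26 27 28 29 30 31 32
     L  L  W  W  W  W  W  W  L  L  W  W  W  W  W  W  L  L  W  W  W  W  W  W  L  L  W  W  W  W  W  W  L
Position 32 is L, so the second player wins.

Second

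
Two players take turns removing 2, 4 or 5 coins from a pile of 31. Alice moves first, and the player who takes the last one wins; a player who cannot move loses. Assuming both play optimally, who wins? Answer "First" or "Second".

W/L table (W = player to move can force a win):
i:   0  1  2  3  4  5  6  7  8  9 10 11 12 13 14 15 16 17 18 19 20 21 22 23 24 25 26 27 28 29 30 31
     L  L  W  W  W  W  W  L  L  W  W  W  W  W  L  L  W  W  W  W  W  L  L  W  W  W  W  W  L  L  W  W
Position 31 is W, so the first player wins.

First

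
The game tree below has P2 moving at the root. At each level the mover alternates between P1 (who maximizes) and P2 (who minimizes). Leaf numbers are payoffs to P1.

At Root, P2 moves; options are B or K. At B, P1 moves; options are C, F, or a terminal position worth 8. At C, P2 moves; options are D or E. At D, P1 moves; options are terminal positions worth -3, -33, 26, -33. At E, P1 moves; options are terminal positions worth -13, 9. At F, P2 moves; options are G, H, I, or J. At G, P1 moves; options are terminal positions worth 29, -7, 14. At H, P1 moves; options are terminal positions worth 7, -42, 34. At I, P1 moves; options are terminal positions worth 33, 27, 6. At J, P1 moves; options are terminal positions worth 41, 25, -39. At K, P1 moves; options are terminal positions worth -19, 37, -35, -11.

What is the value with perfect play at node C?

D: max(-3, -33, 26, -33) = 26
E: max(-13, 9) = 9
C: min(26, 9) = 9

9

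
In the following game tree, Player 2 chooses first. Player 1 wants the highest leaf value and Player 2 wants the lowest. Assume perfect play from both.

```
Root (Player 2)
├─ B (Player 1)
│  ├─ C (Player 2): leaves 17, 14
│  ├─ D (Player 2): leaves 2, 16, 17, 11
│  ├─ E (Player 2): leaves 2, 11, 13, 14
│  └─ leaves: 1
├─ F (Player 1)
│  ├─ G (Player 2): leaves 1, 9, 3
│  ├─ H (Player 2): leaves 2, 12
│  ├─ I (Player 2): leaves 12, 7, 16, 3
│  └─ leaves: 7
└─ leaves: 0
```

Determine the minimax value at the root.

0

C (Player 2): min(17, 14) = 14
D (Player 2): min(2, 16, 17, 11) = 2
E (Player 2): min(2, 11, 13, 14) = 2
B (Player 1): max(14, 2, 2, 1) = 14
G (Player 2): min(1, 9, 3) = 1
H (Player 2): min(2, 12) = 2
I (Player 2): min(12, 7, 16, 3) = 3
F (Player 1): max(1, 2, 3, 7) = 7
Root (Player 2): min(14, 7, 0) = 0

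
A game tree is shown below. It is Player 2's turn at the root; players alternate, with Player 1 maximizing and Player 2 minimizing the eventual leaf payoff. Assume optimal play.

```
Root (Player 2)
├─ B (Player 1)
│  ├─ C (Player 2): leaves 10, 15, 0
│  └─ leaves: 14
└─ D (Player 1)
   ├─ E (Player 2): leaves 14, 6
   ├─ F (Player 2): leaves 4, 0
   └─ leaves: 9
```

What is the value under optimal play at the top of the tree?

9

C (Player 2): min(10, 15, 0) = 0
B (Player 1): max(0, 14) = 14
E (Player 2): min(14, 6) = 6
F (Player 2): min(4, 0) = 0
D (Player 1): max(6, 0, 9) = 9
Root (Player 2): min(14, 9) = 9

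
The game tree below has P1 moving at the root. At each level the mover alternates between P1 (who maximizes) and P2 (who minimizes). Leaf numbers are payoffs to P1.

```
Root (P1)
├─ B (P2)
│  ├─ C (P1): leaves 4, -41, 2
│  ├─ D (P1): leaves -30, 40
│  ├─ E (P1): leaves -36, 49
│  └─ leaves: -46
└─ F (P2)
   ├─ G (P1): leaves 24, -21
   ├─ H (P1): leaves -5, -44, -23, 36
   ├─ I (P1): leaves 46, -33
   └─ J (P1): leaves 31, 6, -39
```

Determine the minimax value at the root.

C (P1): max(4, -41, 2) = 4
D (P1): max(-30, 40) = 40
E (P1): max(-36, 49) = 49
B (P2): min(4, 40, 49, -46) = -46
G (P1): max(24, -21) = 24
H (P1): max(-5, -44, -23, 36) = 36
I (P1): max(46, -33) = 46
J (P1): max(31, 6, -39) = 31
F (P2): min(24, 36, 46, 31) = 24
Root (P1): max(-46, 24) = 24

24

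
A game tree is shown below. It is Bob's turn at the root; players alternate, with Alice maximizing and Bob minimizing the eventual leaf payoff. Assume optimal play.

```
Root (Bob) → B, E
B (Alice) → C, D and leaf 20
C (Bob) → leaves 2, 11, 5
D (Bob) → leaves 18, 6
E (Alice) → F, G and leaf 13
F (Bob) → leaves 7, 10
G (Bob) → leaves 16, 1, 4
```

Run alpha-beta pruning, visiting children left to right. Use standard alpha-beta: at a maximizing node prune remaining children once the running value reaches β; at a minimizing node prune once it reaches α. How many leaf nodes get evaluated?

11

C [α=-∞,β=+∞]: v=2
D [α=2,β=+∞]: v=6
B [α=-∞,β=+∞]: v=20
F [α=-∞,β=20]: v=7
G [α=7,β=20]: v=1 after child 2 ≤ α → α-cutoff, skip 1
E [α=-∞,β=20]: v=13
Root [α=-∞,β=+∞]: v=13
Leaves evaluated: 11 of 12.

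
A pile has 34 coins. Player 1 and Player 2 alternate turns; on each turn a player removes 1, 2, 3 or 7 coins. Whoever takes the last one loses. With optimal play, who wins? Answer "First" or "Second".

First

i:   0  1  2  3  4  5  6  7  8  9 10 11 12 13 14 15 16 17 18 19 20 21 22 23 24 25 26 27 28 29 30 31 32 33 34
     W  L  W  W  W  L  W  W  W  L  W  W  W  L  W  W  W  L  W  W  W  L  W  W  W  L  W  W  W  L  W  W  W  L  W
Position 34 is W, so the first player wins.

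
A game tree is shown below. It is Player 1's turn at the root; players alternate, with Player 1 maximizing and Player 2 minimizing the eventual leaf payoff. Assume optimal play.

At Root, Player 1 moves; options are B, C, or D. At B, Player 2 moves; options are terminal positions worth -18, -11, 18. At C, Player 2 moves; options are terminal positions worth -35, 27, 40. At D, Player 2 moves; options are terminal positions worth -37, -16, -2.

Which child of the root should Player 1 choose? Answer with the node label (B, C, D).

B (Player 2): min(-18, -11, 18) = -18
C (Player 2): min(-35, 27, 40) = -35
D (Player 2): min(-37, -16, -2) = -37
Root (Player 1): max(-18, -35, -37) = -18
Player 1 picks the child with the highest value: B (value -18).

B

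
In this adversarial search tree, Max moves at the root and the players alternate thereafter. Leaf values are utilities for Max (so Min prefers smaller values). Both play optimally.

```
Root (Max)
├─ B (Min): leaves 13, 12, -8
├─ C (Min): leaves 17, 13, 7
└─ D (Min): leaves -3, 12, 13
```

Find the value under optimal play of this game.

B (Min): min(13, 12, -8) = -8
C (Min): min(17, 13, 7) = 7
D (Min): min(-3, 12, 13) = -3
Root (Max): max(-8, 7, -3) = 7

7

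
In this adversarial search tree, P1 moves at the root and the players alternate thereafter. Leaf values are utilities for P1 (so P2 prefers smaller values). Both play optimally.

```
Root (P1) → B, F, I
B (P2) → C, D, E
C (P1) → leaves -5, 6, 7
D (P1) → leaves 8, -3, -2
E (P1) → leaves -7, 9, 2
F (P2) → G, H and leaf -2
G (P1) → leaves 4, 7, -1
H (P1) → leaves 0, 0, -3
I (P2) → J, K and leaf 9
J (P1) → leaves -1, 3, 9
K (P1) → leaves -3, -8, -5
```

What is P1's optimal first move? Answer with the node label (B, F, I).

C (P1): max(-5, 6, 7) = 7
D (P1): max(8, -3, -2) = 8
E (P1): max(-7, 9, 2) = 9
B (P2): min(7, 8, 9) = 7
G (P1): max(4, 7, -1) = 7
H (P1): max(0, 0, -3) = 0
F (P2): min(7, 0, -2) = -2
J (P1): max(-1, 3, 9) = 9
K (P1): max(-3, -8, -5) = -3
I (P2): min(9, -3, 9) = -3
Root (P1): max(7, -2, -3) = 7
P1 picks the child with the highest value: B (value 7).

B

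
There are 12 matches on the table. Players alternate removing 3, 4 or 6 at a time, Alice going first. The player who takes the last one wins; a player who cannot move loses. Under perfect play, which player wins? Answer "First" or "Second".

First

Compute winning (W) and losing (L) positions by backward induction:
i:   0  1  2  3  4  5  6  7  8  9 10 11 12
     L  L  L  W  W  W  W  W  W  L  L  L  W
Position 12 is W, so the first player wins.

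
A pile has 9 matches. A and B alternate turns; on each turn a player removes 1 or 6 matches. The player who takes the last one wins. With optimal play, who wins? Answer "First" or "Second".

Positions where the player to move wins (W) vs loses (L):
i:   0  1  2  3  4  5  6  7  8  9
     L  W  L  W  L  W  W  L  W  L
Position 9 is L, so the second player wins.

Second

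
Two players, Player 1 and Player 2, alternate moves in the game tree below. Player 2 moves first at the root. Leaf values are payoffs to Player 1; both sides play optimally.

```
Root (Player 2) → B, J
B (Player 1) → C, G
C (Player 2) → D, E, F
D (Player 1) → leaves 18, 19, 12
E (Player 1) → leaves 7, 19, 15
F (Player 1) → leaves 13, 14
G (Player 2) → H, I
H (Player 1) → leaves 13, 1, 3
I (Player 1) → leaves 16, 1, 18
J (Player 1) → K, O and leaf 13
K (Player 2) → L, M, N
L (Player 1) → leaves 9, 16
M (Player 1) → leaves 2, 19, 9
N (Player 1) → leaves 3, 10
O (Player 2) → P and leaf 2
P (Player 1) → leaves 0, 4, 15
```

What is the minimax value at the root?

D (Player 1): max(18, 19, 12) = 19
E (Player 1): max(7, 19, 15) = 19
F (Player 1): max(13, 14) = 14
C (Player 2): min(19, 19, 14) = 14
H (Player 1): max(13, 1, 3) = 13
I (Player 1): max(16, 1, 18) = 18
G (Player 2): min(13, 18) = 13
B (Player 1): max(14, 13) = 14
L (Player 1): max(9, 16) = 16
M (Player 1): max(2, 19, 9) = 19
N (Player 1): max(3, 10) = 10
K (Player 2): min(16, 19, 10) = 10
P (Player 1): max(0, 4, 15) = 15
O (Player 2): min(15, 2) = 2
J (Player 1): max(10, 2, 13) = 13
Root (Player 2): min(14, 13) = 13

13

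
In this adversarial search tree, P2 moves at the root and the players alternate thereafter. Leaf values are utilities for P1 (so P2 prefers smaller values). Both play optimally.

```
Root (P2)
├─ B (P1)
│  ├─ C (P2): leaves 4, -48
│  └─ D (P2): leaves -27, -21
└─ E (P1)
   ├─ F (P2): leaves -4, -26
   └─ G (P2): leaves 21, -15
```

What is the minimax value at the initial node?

C (P2): min(4, -48) = -48
D (P2): min(-27, -21) = -27
B (P1): max(-48, -27) = -27
F (P2): min(-4, -26) = -26
G (P2): min(21, -15) = -15
E (P1): max(-26, -15) = -15
Root (P2): min(-27, -15) = -27

-27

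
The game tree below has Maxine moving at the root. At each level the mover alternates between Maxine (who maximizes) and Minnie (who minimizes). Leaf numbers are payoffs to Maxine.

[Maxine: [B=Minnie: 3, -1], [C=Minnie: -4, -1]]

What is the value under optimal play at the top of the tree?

-1

B (Minnie): min(3, -1) = -1
C (Minnie): min(-4, -1) = -4
Root (Maxine): max(-1, -4) = -1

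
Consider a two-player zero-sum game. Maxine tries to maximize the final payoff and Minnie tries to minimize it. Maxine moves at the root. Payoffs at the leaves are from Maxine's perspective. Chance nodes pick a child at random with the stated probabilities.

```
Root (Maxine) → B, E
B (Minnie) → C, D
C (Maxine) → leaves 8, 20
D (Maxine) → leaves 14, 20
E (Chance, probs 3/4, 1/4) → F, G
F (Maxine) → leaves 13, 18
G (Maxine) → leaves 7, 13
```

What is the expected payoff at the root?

20

C (Maxine): max(8, 20) = 20
D (Maxine): max(14, 20) = 20
B (Minnie): min(20, 20) = 20
F (Maxine): max(13, 18) = 18
G (Maxine): max(7, 13) = 13
E (Chance): 3/4·18 + 1/4·13 = 16.75
Root (Maxine): max(20, 16.75) = 20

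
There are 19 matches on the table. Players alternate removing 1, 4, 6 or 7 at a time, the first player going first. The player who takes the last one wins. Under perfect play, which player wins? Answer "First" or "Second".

First

i:   0  1  2  3  4  5  6  7  8  9 10 11 12 13 14 15 16 17 18 19
     L  W  L  W  W  L  W  W  W  W  L  W  W  L  W  L  W  W  L  W
Position 19 is W, so the first player wins.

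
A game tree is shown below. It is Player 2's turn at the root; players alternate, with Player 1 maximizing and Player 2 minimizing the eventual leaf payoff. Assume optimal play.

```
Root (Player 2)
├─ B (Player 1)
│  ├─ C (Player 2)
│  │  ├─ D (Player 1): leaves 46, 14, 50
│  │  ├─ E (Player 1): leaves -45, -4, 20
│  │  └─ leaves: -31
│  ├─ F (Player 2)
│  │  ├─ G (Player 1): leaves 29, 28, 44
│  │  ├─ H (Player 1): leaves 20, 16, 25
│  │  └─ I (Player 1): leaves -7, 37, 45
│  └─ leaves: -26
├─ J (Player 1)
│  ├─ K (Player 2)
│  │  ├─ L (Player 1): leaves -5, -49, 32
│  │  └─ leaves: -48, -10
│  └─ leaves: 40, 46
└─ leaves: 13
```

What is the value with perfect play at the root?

13

D (Player 1): max(46, 14, 50) = 50
E (Player 1): max(-45, -4, 20) = 20
C (Player 2): min(50, 20, -31) = -31
G (Player 1): max(29, 28, 44) = 44
H (Player 1): max(20, 16, 25) = 25
I (Player 1): max(-7, 37, 45) = 45
F (Player 2): min(44, 25, 45) = 25
B (Player 1): max(-31, 25, -26) = 25
L (Player 1): max(-5, -49, 32) = 32
K (Player 2): min(32, -48, -10) = -48
J (Player 1): max(-48, 40, 46) = 46
Root (Player 2): min(25, 46, 13) = 13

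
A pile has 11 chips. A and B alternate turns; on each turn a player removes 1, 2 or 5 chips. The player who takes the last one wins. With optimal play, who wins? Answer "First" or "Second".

First

Mark each pile size as W (mover wins) or L (mover loses):
i:   0  1  2  3  4  5  6  7  8  9 10 11
     L  W  W  L  W  W  L  W  W  L  W  W
Position 11 is W, so the first player wins.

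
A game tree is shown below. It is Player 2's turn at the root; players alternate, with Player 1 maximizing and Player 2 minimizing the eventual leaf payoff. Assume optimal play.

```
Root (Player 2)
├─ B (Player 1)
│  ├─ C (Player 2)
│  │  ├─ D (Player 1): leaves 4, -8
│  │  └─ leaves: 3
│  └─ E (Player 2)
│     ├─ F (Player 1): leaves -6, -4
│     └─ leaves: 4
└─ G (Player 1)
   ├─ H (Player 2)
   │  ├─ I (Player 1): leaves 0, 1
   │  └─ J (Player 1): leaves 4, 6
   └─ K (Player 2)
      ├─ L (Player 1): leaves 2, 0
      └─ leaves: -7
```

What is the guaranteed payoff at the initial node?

D (Player 1): max(4, -8) = 4
C (Player 2): min(4, 3) = 3
F (Player 1): max(-6, -4) = -4
E (Player 2): min(-4, 4) = -4
B (Player 1): max(3, -4) = 3
I (Player 1): max(0, 1) = 1
J (Player 1): max(4, 6) = 6
H (Player 2): min(1, 6) = 1
L (Player 1): max(2, 0) = 2
K (Player 2): min(2, -7) = -7
G (Player 1): max(1, -7) = 1
Root (Player 2): min(3, 1) = 1

1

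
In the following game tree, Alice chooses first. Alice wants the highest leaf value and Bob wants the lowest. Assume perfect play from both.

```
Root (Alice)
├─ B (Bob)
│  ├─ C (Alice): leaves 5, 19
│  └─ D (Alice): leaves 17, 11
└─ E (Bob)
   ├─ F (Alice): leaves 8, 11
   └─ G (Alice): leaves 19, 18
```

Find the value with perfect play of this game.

C (Alice): max(5, 19) = 19
D (Alice): max(17, 11) = 17
B (Bob): min(19, 17) = 17
F (Alice): max(8, 11) = 11
G (Alice): max(19, 18) = 19
E (Bob): min(11, 19) = 11
Root (Alice): max(17, 11) = 17

17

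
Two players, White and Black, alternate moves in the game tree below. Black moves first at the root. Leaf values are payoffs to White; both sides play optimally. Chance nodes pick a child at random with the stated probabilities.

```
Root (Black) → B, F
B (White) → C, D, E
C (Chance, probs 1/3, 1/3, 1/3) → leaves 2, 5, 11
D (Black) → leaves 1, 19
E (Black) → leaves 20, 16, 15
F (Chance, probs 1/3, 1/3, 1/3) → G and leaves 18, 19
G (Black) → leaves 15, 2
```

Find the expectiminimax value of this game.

C (Chance): 1/3·2 + 1/3·5 + 1/3·11 = 6
D (Black): min(1, 19) = 1
E (Black): min(20, 16, 15) = 15
B (White): max(6, 1, 15) = 15
G (Black): min(15, 2) = 2
F (Chance): 1/3·2 + 1/3·18 + 1/3·19 = 13
Root (Black): min(15, 13) = 13

13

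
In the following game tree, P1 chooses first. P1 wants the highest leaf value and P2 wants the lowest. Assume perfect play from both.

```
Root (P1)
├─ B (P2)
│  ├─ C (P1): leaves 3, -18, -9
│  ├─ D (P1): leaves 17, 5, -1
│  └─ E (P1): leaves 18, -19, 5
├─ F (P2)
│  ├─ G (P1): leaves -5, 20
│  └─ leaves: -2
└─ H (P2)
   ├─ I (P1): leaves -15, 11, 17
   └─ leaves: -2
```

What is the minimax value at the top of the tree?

3

C (P1): max(3, -18, -9) = 3
D (P1): max(17, 5, -1) = 17
E (P1): max(18, -19, 5) = 18
B (P2): min(3, 17, 18) = 3
G (P1): max(-5, 20) = 20
F (P2): min(20, -2) = -2
I (P1): max(-15, 11, 17) = 17
H (P2): min(17, -2) = -2
Root (P1): max(3, -2, -2) = 3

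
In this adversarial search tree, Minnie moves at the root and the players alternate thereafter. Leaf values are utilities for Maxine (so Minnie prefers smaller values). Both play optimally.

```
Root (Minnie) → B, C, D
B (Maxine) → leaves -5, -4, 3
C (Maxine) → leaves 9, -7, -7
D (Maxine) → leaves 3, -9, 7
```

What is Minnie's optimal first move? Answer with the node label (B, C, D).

B

B (Maxine): max(-5, -4, 3) = 3
C (Maxine): max(9, -7, -7) = 9
D (Maxine): max(3, -9, 7) = 7
Root (Minnie): min(3, 9, 7) = 3
Minnie picks the child with the lowest value: B (value 3).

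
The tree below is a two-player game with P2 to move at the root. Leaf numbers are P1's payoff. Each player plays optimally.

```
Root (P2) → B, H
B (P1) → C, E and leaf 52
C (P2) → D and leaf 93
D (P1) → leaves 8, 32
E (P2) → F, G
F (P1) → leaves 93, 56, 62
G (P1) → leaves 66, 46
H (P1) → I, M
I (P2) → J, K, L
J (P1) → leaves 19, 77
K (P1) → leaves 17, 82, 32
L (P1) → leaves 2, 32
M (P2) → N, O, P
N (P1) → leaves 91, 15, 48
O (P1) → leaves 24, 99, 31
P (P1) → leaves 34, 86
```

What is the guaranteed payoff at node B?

66

D: max(8, 32) = 32
C: min(32, 93) = 32
F: max(93, 56, 62) = 93
G: max(66, 46) = 66
E: min(93, 66) = 66
B: max(32, 66, 52) = 66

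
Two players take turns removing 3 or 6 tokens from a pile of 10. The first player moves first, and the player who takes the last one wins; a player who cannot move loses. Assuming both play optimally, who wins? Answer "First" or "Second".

i:   0  1  2  3  4  5  6  7  8  9 10
     L  L  L  W  W  W  W  W  W  L  L
Position 10 is L, so the second player wins.

Second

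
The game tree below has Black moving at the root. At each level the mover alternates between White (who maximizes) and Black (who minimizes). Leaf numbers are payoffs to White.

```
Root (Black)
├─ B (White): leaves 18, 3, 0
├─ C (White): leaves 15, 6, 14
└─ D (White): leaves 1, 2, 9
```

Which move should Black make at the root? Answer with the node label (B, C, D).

B (White): max(18, 3, 0) = 18
C (White): max(15, 6, 14) = 15
D (White): max(1, 2, 9) = 9
Root (Black): min(18, 15, 9) = 9
Black picks the child with the lowest value: D (value 9).

D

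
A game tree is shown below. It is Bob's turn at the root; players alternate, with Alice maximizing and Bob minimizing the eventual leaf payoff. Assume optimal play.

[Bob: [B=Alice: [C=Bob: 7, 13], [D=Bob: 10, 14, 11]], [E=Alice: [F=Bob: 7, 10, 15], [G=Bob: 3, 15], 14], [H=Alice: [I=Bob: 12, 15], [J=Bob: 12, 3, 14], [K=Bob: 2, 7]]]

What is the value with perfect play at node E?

F: min(7, 10, 15) = 7
G: min(3, 15) = 3
E: max(7, 3, 14) = 14

14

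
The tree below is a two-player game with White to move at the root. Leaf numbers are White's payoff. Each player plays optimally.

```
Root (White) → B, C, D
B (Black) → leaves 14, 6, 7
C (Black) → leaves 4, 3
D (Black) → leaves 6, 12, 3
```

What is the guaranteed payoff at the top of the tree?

6

B (Black): min(14, 6, 7) = 6
C (Black): min(4, 3) = 3
D (Black): min(6, 12, 3) = 3
Root (White): max(6, 3, 3) = 6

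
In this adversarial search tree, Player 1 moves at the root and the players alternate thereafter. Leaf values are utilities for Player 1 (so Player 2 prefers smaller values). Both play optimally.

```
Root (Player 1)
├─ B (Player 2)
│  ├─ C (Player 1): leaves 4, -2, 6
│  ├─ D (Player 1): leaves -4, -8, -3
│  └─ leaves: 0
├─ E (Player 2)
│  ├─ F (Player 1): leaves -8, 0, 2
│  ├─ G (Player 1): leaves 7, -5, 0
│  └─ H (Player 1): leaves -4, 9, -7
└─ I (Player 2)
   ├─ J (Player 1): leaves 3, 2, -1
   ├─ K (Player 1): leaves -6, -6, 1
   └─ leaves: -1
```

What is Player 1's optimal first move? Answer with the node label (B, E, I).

C (Player 1): max(4, -2, 6) = 6
D (Player 1): max(-4, -8, -3) = -3
B (Player 2): min(6, -3, 0) = -3
F (Player 1): max(-8, 0, 2) = 2
G (Player 1): max(7, -5, 0) = 7
H (Player 1): max(-4, 9, -7) = 9
E (Player 2): min(2, 7, 9) = 2
J (Player 1): max(3, 2, -1) = 3
K (Player 1): max(-6, -6, 1) = 1
I (Player 2): min(3, 1, -1) = -1
Root (Player 1): max(-3, 2, -1) = 2
Player 1 picks the child with the highest value: E (value 2).

E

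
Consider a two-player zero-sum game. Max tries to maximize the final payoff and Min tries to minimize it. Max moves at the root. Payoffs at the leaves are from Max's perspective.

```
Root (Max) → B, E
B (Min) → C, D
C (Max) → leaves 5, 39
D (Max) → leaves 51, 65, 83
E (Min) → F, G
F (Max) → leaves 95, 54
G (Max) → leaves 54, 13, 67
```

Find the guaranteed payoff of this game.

C (Max): max(5, 39) = 39
D (Max): max(51, 65, 83) = 83
B (Min): min(39, 83) = 39
F (Max): max(95, 54) = 95
G (Max): max(54, 13, 67) = 67
E (Min): min(95, 67) = 67
Root (Max): max(39, 67) = 67

67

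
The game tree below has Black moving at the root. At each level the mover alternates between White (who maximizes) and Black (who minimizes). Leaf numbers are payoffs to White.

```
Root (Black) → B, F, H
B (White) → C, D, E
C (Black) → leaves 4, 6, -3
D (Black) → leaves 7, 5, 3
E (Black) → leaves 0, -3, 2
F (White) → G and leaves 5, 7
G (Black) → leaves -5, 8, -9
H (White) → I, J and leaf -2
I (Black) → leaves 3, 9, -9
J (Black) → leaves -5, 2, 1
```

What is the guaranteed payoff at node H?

-2

I: min(3, 9, -9) = -9
J: min(-5, 2, 1) = -5
H: max(-9, -5, -2) = -2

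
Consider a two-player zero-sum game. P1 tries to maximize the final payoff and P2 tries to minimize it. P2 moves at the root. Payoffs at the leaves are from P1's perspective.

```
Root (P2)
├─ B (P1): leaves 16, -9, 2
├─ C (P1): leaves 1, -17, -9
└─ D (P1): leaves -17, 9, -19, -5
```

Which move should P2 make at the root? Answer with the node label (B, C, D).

B (P1): max(16, -9, 2) = 16
C (P1): max(1, -17, -9) = 1
D (P1): max(-17, 9, -19, -5) = 9
Root (P2): min(16, 1, 9) = 1
P2 picks the child with the lowest value: C (value 1).

C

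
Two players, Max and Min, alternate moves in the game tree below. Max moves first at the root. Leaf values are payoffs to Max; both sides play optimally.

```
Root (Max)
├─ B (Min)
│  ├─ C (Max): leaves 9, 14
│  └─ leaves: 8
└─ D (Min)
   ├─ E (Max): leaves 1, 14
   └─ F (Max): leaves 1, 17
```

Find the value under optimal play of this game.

C (Max): max(9, 14) = 14
B (Min): min(14, 8) = 8
E (Max): max(1, 14) = 14
F (Max): max(1, 17) = 17
D (Min): min(14, 17) = 14
Root (Max): max(8, 14) = 14

14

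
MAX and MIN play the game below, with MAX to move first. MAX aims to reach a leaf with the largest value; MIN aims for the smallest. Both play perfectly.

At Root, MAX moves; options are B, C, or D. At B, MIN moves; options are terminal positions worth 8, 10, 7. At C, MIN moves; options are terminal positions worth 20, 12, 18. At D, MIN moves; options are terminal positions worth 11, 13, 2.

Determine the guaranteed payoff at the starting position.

B (MIN): min(8, 10, 7) = 7
C (MIN): min(20, 12, 18) = 12
D (MIN): min(11, 13, 2) = 2
Root (MAX): max(7, 12, 2) = 12

12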